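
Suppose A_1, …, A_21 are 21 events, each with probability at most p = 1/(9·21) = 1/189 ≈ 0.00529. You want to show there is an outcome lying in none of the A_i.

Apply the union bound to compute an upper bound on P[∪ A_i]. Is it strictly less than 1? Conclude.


Union bound: P[∪_{i=1}^{21} A_i] ≤ Σ_i P[A_i] ≤ 21·p = 21·(1/189) = 1/9.
Numerically: 1/9 ≈ 0.11111.
Is 1/9 < 1? YES.
Since P[∪ A_i] ≤ 1/9 < 1, the complement has P[∩ A_i^c] ≥ 1 − 1/9 = 8/9 > 0, so some outcome avoids every A_i.

21·p = 1/9 ≈ 0.11111; existence CERTIFIED by the union bound.


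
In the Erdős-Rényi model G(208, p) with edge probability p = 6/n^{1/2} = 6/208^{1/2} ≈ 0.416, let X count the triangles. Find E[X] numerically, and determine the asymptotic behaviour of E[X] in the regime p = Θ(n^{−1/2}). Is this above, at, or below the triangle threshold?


Number of potential triangles: C(208, 3) = 1478256.
Each occurs with probability p³ ≈ (0.416)³ ≈ 7.20044e-02.
By linearity: E[X] = C(208, 3)·p³ ≈ 1478256 · 7.20044e-02 ≈ 106440.866.
Since α = 1/2 < 1, p = c/n^{1/2} ≫ 1/n is above the triangle threshold p ~ 1/n. Asymptotically E[X] ~ (c³/6)·n^{3(1−α)} = (6³/6)·n^{1.5} → ∞; triangles are abundant w.h.p.

E[X] ≈ 106440.866; in regime p = Θ(1/n^{1/2}) E[X] diverges (above the triangle threshold p ~ 1/n).


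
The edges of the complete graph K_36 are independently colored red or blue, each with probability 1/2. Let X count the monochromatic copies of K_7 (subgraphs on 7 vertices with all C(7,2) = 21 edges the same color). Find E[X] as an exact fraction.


Let X = Σ_S X_S over the C(36, 7) = 8347680 subsets S of size 7, where X_S = 1 if the K_7 on S is monochromatic.
For a fixed S, the K_7 on S has C(7, 2) = 21 edges. P[all 21 edges red] = (1/2)^21, and likewise for blue, so P[monochromatic] = 2·(1/2)^21 = 2^{1 − 21} = 1/1048576.
Summing: E[X] = C(36, 7) · 2^{1 − 21} = 8347680 · 1/1048576 = 260865/32768.
Numerically: E[X] ≈ 7.9610.

E[X] = C(36,7)·2^(1−C(7,2)) = 260865/32768 ≈ 7.9610.


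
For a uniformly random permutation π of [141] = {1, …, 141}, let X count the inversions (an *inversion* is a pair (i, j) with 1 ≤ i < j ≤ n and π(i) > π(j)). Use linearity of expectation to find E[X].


Write X = Σ X_I over the C(141, 2) = 9870 pairs i < j, with X_I the indicator of one inversion.
There are 9870 indicators.
For each fixed pair i < j, the values π(i) and π(j) are two distinct elements of {1, …, 141} in uniformly random order; by symmetry P[π(i) > π(j)] = 1/2.
By linearity: E[X] = 9870 · (1/2) = C(141, 2) · (1/2) = 9870/2 = 4935 ≈ 4935.000.

E[X] = 4935 = 4935.000.


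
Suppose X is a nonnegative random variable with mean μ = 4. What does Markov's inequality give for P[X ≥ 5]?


μ = E[X] = 4, a = 5.
Markov: P[X ≥ 5] ≤ μ/a = (4)/5 = 4/5.
Numerically: ≈ 0.80000.
(Since a = 5 > μ = 4.00000, the bound 4/5 is < 1 and informative.)

P[X ≥ 5] ≤ 4/5 ≈ 0.80000.


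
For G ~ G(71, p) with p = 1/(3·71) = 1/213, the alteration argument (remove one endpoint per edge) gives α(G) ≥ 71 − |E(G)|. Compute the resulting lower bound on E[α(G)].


E[|E(G)|] = C(71, 2)·p = 2485 · (1/213) = 35/3.
E[α(G)] ≥ n − E[|E(G)|] = 71 − 35/3 = 178/3.
Numerically: ≈ 59.333.
(This is only a lower bound; the true E[α(G)] may be larger.)

E[α(G)] ≥ 178/3 ≈ 59.333.


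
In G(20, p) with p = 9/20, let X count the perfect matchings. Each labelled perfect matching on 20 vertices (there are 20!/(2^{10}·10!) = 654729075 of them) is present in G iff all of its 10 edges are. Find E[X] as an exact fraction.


K_20 has 20!/(2^{10}·10!) = 654729075 labelled perfect matchings.
For each such perfect matching H, let X_H = 1 if all 10 edges of H are present in G. Then P[X_H = 1] = p^{10} = (9/20)^{10} = 3486784401/10240000000000.
By linearity of expectation: E[X] = Σ_H E[X_H] = 654729075 · p^{10} = 654729075 · 3486784401/10240000000000 = 91315965023646363/409600000000.
Numerically: E[X] ≈ 2.229e+05.

E[X] = 654729075 · (9/20)^{10} = 91315965023646363/409600000000 ≈ 2.229e+05.


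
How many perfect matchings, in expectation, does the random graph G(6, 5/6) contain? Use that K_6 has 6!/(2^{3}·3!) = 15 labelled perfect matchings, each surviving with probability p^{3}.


K_6 has 6!/(2^{3}·3!) = 15 labelled perfect matchings.
For each such perfect matching H, let X_H = 1 if all 3 edges of H are present in G. Then P[X_H = 1] = p^{3} = (5/6)^{3} = 125/216.
Summing the indicators: E[X] = Σ_H E[X_H] = 15 · p^{3} = 15 · 125/216 = 625/72.
Numerically: E[X] ≈ 8.681.

E[X] = 15 · (5/6)^{3} = 625/72 ≈ 8.681.


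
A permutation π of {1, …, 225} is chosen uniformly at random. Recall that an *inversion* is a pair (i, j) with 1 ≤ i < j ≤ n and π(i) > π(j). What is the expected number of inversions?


Write X = Σ X_I over the C(225, 2) = 25200 pairs i < j, with X_I the indicator of one inversion.
There are 25200 indicators.
For each fixed pair i < j, the values π(i) and π(j) are two distinct elements of {1, …, 225} in uniformly random order; by symmetry P[π(i) > π(j)] = 1/2.
By linearity: E[X] = 25200 · (1/2) = C(225, 2) · (1/2) = 25200/2 = 12600 ≈ 12600.0000.

E[X] = 12600 = 12600.0000.


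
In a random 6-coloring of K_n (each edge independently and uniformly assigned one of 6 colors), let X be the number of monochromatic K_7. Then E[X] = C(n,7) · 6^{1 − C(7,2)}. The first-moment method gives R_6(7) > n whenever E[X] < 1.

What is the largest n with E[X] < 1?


We need C(n, 7) · 6^{1 − 21} < 1, i.e. C(n, 7) < 6^{21 − 1} = 3656158440062976.
Check values of n near the boundary:
  n = 563: C(563, 7) = 3426622515769596; 3426622515769596 < 3656158440062976? YES
  n = 564: C(564, 7) = 3469685994423792; 3469685994423792 < 3656158440062976? YES
  n = 565: C(565, 7) = 3513212521235560; 3513212521235560 < 3656158440062976? YES
  n = 566: C(566, 7) = 3557206237959440; 3557206237959440 < 3656158440062976? YES
  n = 567: C(567, 7) = 3601671315933933; 3601671315933933 < 3656158440062976? YES
  n = 568: C(568, 7) = 3646611956239704; 3646611956239704 < 3656158440062976? YES
  n = 569: C(569, 7) = 3692032389858348; 3692032389858348 < 3656158440062976? NO
  n = 570: C(570, 7) = 3737936877831720; 3737936877831720 < 3656158440062976? NO
The largest n with C(n, 7) < 3656158440062976 is n = 568 (where E[X] = 16882462760369/16926659444736 ≈ 0.9974). Hence R_6(7) > 568, i.e. R_6(7) ≥ 569.

Largest n = 568; hence R_6(7) > 568.


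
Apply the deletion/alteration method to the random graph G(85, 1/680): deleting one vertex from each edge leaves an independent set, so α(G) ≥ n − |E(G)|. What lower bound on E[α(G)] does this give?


E[|E(G)|] = C(85, 2)·p = 3570 · (1/680) = 21/4.
E[α(G)] ≥ n − E[|E(G)|] = 85 − 21/4 = 319/4.
Numerically: ≈ 79.750000.
(This is only a lower bound; the true E[α(G)] may be larger.)

E[α(G)] ≥ 319/4 ≈ 79.750000.


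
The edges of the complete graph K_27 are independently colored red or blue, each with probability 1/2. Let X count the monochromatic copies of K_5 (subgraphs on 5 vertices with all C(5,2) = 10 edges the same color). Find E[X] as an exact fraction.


Let X = Σ_S X_S over the C(27, 5) = 80730 subsets S of size 5, where X_S = 1 if the K_5 on S is monochromatic.
For a fixed S, the K_5 on S has C(5, 2) = 10 edges. P[all 10 edges red] = (1/2)^10, and likewise for blue, so P[monochromatic] = 2·(1/2)^10 = 2^{1 − 10} = 1/512.
By linearity of expectation: E[X] = C(27, 5) · 2^{1 − 10} = 80730 · 1/512 = 40365/256.
Numerically: E[X] ≈ 157.6758.

E[X] = C(27,5)·2^(1−C(5,2)) = 40365/256 ≈ 157.6758.


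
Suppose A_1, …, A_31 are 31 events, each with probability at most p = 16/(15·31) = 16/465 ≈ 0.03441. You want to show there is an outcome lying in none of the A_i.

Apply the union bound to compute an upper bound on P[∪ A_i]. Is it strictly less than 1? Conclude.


Union bound: P[∪_{i=1}^{31} A_i] ≤ Σ_i P[A_i] ≤ 31·p = 31·(16/465) = 16/15.
Numerically: 16/15 ≈ 1.06667.
Is 16/15 < 1? NO.
Since the bound 16/15 is ≥ 1, the union bound is uninformative here; it does NOT by itself certify existence.

31·p = 16/15 ≈ 1.06667; existence NOT certified by the union bound.


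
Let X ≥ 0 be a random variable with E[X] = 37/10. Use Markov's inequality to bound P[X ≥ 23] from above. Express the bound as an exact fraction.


μ = E[X] = 37/10, a = 23.
Markov: P[X ≥ 23] ≤ μ/a = (37/10)/23 = 37/230.
Numerically: ≈ 0.161.
(Since a = 23 > μ = 3.700, the bound 37/230 is < 1 and informative.)

P[X ≥ 23] ≤ 37/230 ≈ 0.161.


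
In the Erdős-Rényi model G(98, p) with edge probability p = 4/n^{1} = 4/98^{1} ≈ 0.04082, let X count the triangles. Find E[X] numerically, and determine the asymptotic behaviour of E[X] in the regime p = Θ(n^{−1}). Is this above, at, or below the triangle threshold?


Number of potential triangles: C(98, 3) = 152096.
Each occurs with probability p³ ≈ (0.04082)³ ≈ 6.799888e-05.
By linearity: E[X] = C(98, 3)·p³ ≈ 152096 · 6.799888e-05 ≈ 10.3424.
Here α = 1, so p = 4/n is exactly at the triangle threshold p ~ 1/n. Asymptotically E[X] → c³/6 = 4³/6 = 32/3 ≈ 10.6667, a bounded constant. In this regime the triangle count is asymptotically Poisson(c³/6).

E[X] ≈ 10.3424; in regime p = Θ(1/n^{1}) E[X] stays bounded (at the triangle threshold p ~ 1/n).


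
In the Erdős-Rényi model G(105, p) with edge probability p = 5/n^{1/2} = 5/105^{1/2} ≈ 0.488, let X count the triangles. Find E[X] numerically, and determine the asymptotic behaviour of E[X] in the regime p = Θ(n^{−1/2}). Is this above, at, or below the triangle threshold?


Number of potential triangles: C(105, 3) = 187460.
Each occurs with probability p³ ≈ (0.488)³ ≈ 1.16179e-01.
By linearity: E[X] = C(105, 3)·p³ ≈ 187460 · 1.16179e-01 ≈ 21778.837.
Since α = 1/2 < 1, p = c/n^{1/2} ≫ 1/n is above the triangle threshold p ~ 1/n. Asymptotically E[X] ~ (c³/6)·n^{3(1−α)} = (5³/6)·n^{1.5} → ∞; triangles are abundant w.h.p.

E[X] ≈ 21778.837; in regime p = Θ(1/n^{1/2}) E[X] diverges (above the triangle threshold p ~ 1/n).


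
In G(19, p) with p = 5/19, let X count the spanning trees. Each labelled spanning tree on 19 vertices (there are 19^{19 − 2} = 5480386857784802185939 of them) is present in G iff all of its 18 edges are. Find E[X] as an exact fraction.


K_19 has 19^{19 − 2} = 5480386857784802185939 labelled spanning trees.
For each such spanning tree H, let X_H = 1 if all 18 edges of H are present in G. Then P[X_H = 1] = p^{18} = (5/19)^{18} = 3814697265625/104127350297911241532841.
By linearity: E[X] = Σ_H E[X_H] = 5480386857784802185939 · p^{18} = 5480386857784802185939 · 3814697265625/104127350297911241532841 = 3814697265625/19.
Numerically: E[X] ≈ 2.0077e+11.

E[X] = 5480386857784802185939 · (5/19)^{18} = 3814697265625/19 ≈ 2.0077e+11.


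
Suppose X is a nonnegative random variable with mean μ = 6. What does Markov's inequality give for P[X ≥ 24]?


μ = E[X] = 6, a = 24.
Markov: P[X ≥ 24] ≤ μ/a = (6)/24 = 1/4.
Numerically: ≈ 0.250.
(Since a = 24 > μ = 6.000, the bound 1/4 is < 1 and informative.)

P[X ≥ 24] ≤ 1/4 ≈ 0.250.


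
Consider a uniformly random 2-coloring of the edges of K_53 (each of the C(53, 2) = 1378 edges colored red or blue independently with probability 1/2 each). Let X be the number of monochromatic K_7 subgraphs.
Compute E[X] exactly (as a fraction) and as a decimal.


Let X = Σ_S X_S over the C(53, 7) = 154143080 subsets S of size 7, where X_S = 1 if the K_7 on S is monochromatic.
For a fixed S, the K_7 on S has C(7, 2) = 21 edges. P[all 21 edges red] = (1/2)^21, and likewise for blue, so P[monochromatic] = 2·(1/2)^21 = 2^{1 − 21} = 1/1048576.
Summing: E[X] = C(53, 7) · 2^{1 − 21} = 154143080 · 1/1048576 = 19267885/131072.
Numerically: E[X] ≈ 147.00230.

E[X] = C(53,7)·2^(1−C(7,2)) = 19267885/131072 ≈ 147.00230.


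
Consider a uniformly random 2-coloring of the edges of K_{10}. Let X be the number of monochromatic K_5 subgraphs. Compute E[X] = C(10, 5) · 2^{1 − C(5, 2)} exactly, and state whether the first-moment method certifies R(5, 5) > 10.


E[X] = C(10, 5) · 2^{1 − 10} = 252 · 2^{−9} = 252/512.
As a reduced fraction: E[X] = 63/128 ≈ 0.492.
Is E[X] < 1? YES.
Since E[X] < 1, there exists a 2-coloring of K_{10} with no monochromatic K_5; hence R(5, 5) > 10.

E[X] = 63/128 ≈ 0.492; E[X] < 1, so R(5, 5) > 10.


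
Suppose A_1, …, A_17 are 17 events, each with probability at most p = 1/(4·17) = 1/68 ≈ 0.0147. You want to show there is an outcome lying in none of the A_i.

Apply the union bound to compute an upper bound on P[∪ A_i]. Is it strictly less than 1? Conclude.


Union bound: P[∪_{i=1}^{17} A_i] ≤ Σ_i P[A_i] ≤ 17·p = 17·(1/68) = 1/4.
Numerically: 1/4 ≈ 0.2500.
Is 1/4 < 1? YES.
Since P[∪ A_i] ≤ 1/4 < 1, the complement has P[∩ A_i^c] ≥ 1 − 1/4 = 3/4 > 0, so some outcome avoids every A_i.

17·p = 1/4 ≈ 0.2500; existence CERTIFIED by the union bound.


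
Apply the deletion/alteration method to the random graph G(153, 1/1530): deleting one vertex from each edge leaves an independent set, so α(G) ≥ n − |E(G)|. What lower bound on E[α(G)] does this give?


E[|E(G)|] = C(153, 2)·p = 11628 · (1/1530) = 38/5.
E[α(G)] ≥ n − E[|E(G)|] = 153 − 38/5 = 727/5.
Numerically: ≈ 145.400000.
(This is only a lower bound; the true E[α(G)] may be larger.)

E[α(G)] ≥ 727/5 ≈ 145.400000.


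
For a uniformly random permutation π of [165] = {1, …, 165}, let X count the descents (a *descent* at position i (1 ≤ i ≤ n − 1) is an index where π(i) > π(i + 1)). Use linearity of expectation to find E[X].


Write X = Σ X_I over i = 1, …, 164, with X_I the indicator of one descent.
There are 164 indicators.
For each fixed i, the pair (π(i), π(i+1)) is a uniformly random ordered pair of distinct values from {1, …, 165}; by symmetry P[π(i) > π(i+1)] = 1/2.
By linearity: E[X] = 164 · (1/2) = (165 − 1) · (1/2) = 82 ≈ 82.000000.

E[X] = 82 = 82.000000.


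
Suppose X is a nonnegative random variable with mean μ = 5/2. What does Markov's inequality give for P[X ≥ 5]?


μ = E[X] = 5/2, a = 5.
Markov: P[X ≥ 5] ≤ μ/a = (5/2)/5 = 1/2.
Numerically: ≈ 0.500.
(Since a = 5 > μ = 2.500, the bound 1/2 is < 1 and informative.)

P[X ≥ 5] ≤ 1/2 ≈ 0.500.


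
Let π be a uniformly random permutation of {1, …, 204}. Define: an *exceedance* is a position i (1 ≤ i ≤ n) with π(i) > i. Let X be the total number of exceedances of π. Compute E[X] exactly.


Write X = Σ_{i=1}^{204} X_i, where X_i = 1_{π(i) > i}.
For each fixed i, π(i) is uniform over {1, …, 204} (marginal of a uniform permutation), so P[π(i) > i] = (n − i)/n. Summing: Σ_{i=1}^{204} (n − i)/n = (0 + 1 + … + 203)/204 = 204(204 − 1)/(2·204) = (204 − 1)/2.
Hence E[X] = Σ_{i=1}^{204} (204 − i)/204 = 203/2 ≈ 101.5000.

E[X] = 203/2 = 101.5000.


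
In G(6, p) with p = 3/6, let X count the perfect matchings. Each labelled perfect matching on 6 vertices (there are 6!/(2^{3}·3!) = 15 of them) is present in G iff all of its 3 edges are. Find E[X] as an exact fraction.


K_6 has 6!/(2^{3}·3!) = 15 labelled perfect matchings.
For each such perfect matching H, let X_H = 1 if all 3 edges of H are present in G. Then P[X_H = 1] = p^{3} = (1/2)^{3} = 1/8.
Summing the indicators: E[X] = Σ_H E[X_H] = 15 · p^{3} = 15 · 1/8 = 15/8.
Numerically: E[X] ≈ 1.875.

E[X] = 15 · (1/2)^{3} = 15/8 ≈ 1.875.


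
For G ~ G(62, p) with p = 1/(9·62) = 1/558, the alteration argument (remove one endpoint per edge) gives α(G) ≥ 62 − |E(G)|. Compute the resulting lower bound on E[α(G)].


E[|E(G)|] = C(62, 2)·p = 1891 · (1/558) = 61/18.
E[α(G)] ≥ n − E[|E(G)|] = 62 − 61/18 = 1055/18.
Numerically: ≈ 58.6111.
(This is only a lower bound; the true E[α(G)] may be larger.)

E[α(G)] ≥ 1055/18 ≈ 58.6111.


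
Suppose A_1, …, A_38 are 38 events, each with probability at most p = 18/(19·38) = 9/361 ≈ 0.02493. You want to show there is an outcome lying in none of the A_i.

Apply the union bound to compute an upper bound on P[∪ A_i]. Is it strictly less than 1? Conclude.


Union bound: P[∪_{i=1}^{38} A_i] ≤ Σ_i P[A_i] ≤ 38·p = 38·(9/361) = 18/19.
Numerically: 18/19 ≈ 0.94737.
Is 18/19 < 1? YES.
Since P[∪ A_i] ≤ 18/19 < 1, the complement has P[∩ A_i^c] ≥ 1 − 18/19 = 1/19 > 0, so some outcome avoids every A_i.

38·p = 18/19 ≈ 0.94737; existence CERTIFIED by the union bound.


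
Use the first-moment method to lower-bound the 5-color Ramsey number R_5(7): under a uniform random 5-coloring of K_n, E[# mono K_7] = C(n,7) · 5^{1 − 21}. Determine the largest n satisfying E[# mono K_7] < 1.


We need C(n, 7) · 5^{1 − 21} < 1, i.e. C(n, 7) < 5^{21 − 1} = 95367431640625.
Check values of n near the boundary:
  n = 334: C(334, 7) = 86359460961576; 86359460961576 < 95367431640625? YES
  n = 335: C(335, 7) = 88202498238195; 88202498238195 < 95367431640625? YES
  n = 336: C(336, 7) = 90079147136880; 90079147136880 < 95367431640625? YES
  n = 337: C(337, 7) = 91989916924632; 91989916924632 < 95367431640625? YES
  n = 338: C(338, 7) = 93935323022736; 93935323022736 < 95367431640625? YES
  n = 339: C(339, 7) = 95915887062372; 95915887062372 < 95367431640625? NO
The largest n with C(n, 7) < 95367431640625 is n = 338 (where E[X] = 93935323022736/95367431640625 ≈ 0.9849833). Hence R_5(7) > 338, i.e. R_5(7) ≥ 339.

Largest n = 338; hence R_5(7) > 338.


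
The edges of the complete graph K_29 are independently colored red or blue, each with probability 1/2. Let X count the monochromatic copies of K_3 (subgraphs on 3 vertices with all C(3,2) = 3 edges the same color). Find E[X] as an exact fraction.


Let X = Σ_S X_S over the C(29, 3) = 3654 subsets S of size 3, where X_S = 1 if the K_3 on S is monochromatic.
For a fixed S, the K_3 on S has C(3, 2) = 3 edges. P[all 3 edges red] = (1/2)^3, and likewise for blue, so P[monochromatic] = 2·(1/2)^3 = 2^{1 − 3} = 1/4.
Summing: E[X] = C(29, 3) · 2^{1 − 3} = 3654 · 1/4 = 1827/2.
Numerically: E[X] ≈ 913.500000.

E[X] = C(29,3)·2^(1−C(3,2)) = 1827/2 ≈ 913.500000.


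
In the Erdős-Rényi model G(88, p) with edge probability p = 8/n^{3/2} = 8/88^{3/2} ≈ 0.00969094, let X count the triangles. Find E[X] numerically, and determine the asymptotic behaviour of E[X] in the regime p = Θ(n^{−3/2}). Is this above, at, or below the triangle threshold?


Number of potential triangles: C(88, 3) = 109736.
Each occurs with probability p³ ≈ (0.00969094)³ ≈ 9.10118487e-07.
By linearity: E[X] = C(88, 3)·p³ ≈ 109736 · 9.10118487e-07 ≈ 0.099873.
Since α = 3/2 > 1, p = c/n^{3/2} = o(1/n) is below the triangle threshold p ~ 1/n. Asymptotically E[X] ~ (c³/6)·n^{3(1−α)} = (8³/6)·n^{-1.5} → 0, so by Markov's inequality G has no triangles w.h.p.

E[X] ≈ 0.099873; in regime p = Θ(1/n^{3/2}) E[X] tends to 0 (below the triangle threshold p ~ 1/n).


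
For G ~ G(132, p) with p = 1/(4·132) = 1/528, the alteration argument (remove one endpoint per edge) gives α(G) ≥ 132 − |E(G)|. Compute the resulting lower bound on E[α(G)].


E[|E(G)|] = C(132, 2)·p = 8646 · (1/528) = 131/8.
E[α(G)] ≥ n − E[|E(G)|] = 132 − 131/8 = 925/8.
Numerically: ≈ 115.625000.
(This is only a lower bound; the true E[α(G)] may be larger.)

E[α(G)] ≥ 925/8 ≈ 115.625000.


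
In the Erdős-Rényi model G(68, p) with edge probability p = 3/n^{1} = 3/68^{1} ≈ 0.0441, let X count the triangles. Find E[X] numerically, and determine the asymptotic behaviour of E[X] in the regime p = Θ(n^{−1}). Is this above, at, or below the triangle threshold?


Number of potential triangles: C(68, 3) = 50116.
Each occurs with probability p³ ≈ (0.0441)³ ≈ 8.58691e-05.
By linearity: E[X] = C(68, 3)·p³ ≈ 50116 · 8.58691e-05 ≈ 4.303.
Here α = 1, so p = 3/n is exactly at the triangle threshold p ~ 1/n. Asymptotically E[X] → c³/6 = 3³/6 = 9/2 ≈ 4.500, a bounded constant. In this regime the triangle count is asymptotically Poisson(c³/6).

E[X] ≈ 4.303; in regime p = Θ(1/n^{1}) E[X] stays bounded (at the triangle threshold p ~ 1/n).


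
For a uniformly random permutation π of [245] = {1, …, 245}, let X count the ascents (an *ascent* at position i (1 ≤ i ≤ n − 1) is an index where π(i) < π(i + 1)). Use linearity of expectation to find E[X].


Write X = Σ X_I over i = 1, …, 244, with X_I the indicator of one ascent.
There are 244 indicators.
For each fixed i, the pair (π(i), π(i+1)) is a uniformly random ordered pair of distinct values from {1, …, 245}; by symmetry P[π(i) < π(i+1)] = 1/2.
By linearity: E[X] = 244 · (1/2) = (245 − 1) · (1/2) = 122 ≈ 122.00000.

E[X] = 122 = 122.00000.


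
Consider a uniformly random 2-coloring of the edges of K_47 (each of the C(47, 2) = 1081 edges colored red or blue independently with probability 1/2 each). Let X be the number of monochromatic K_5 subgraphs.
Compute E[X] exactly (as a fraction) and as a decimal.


Let X = Σ_S X_S over the C(47, 5) = 1533939 subsets S of size 5, where X_S = 1 if the K_5 on S is monochromatic.
For a fixed S, the K_5 on S has C(5, 2) = 10 edges. P[all 10 edges red] = (1/2)^10, and likewise for blue, so P[monochromatic] = 2·(1/2)^10 = 2^{1 − 10} = 1/512.
Summing: E[X] = C(47, 5) · 2^{1 − 10} = 1533939 · 1/512 = 1533939/512.
Numerically: E[X] ≈ 2995.975.

E[X] = C(47,5)·2^(1−C(5,2)) = 1533939/512 ≈ 2995.975.


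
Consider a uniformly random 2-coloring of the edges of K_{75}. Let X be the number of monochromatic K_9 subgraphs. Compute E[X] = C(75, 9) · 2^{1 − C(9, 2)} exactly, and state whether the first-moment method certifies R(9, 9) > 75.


E[X] = C(75, 9) · 2^{1 − 36} = 125595622175 · 2^{−35} = 125595622175/34359738368.
As a reduced fraction: E[X] = 125595622175/34359738368 ≈ 3.6553.
Is E[X] < 1? NO.
Since E[X] ≥ 1, the first-moment bound is inconclusive at n = 75; it does NOT by itself certify R(9, 9) > 75.

E[X] = 125595622175/34359738368 ≈ 3.6553; E[X] ≥ 1; first-moment method inconclusive here.


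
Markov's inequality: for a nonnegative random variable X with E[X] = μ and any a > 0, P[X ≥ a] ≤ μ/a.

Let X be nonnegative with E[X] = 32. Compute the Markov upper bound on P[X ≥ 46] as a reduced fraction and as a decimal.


μ = E[X] = 32, a = 46.
Markov: P[X ≥ 46] ≤ μ/a = (32)/46 = 16/23.
Numerically: ≈ 0.6957.
(Since a = 46 > μ = 32.0000, the bound 16/23 is < 1 and informative.)

P[X ≥ 46] ≤ 16/23 ≈ 0.6957.


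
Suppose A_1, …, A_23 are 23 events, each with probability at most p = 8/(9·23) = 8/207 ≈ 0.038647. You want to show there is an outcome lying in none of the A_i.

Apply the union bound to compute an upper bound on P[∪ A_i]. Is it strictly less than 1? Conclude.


Union bound: P[∪_{i=1}^{23} A_i] ≤ Σ_i P[A_i] ≤ 23·p = 23·(8/207) = 8/9.
Numerically: 8/9 ≈ 0.888889.
Is 8/9 < 1? YES.
Since P[∪ A_i] ≤ 8/9 < 1, the complement has P[∩ A_i^c] ≥ 1 − 8/9 = 1/9 > 0, so some outcome avoids every A_i.

23·p = 8/9 ≈ 0.888889; existence CERTIFIED by the union bound.


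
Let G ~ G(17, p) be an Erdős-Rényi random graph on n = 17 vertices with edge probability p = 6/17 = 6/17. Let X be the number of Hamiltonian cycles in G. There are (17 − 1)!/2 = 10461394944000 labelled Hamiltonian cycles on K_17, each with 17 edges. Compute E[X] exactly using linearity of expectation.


K_17 has (17 − 1)!/2 = 10461394944000 labelled Hamiltonian cycles.
For each such Hamiltonian cycle H, let X_H = 1 if all 17 edges of H are present in G. Then P[X_H = 1] = p^{17} = (6/17)^{17} = 16926659444736/827240261886336764177.
By linearity: E[X] = Σ_H E[X_H] = 10461394944000 · p^{17} = 10461394944000 · 16926659444736/827240261886336764177 = 177076469533971037814784000/827240261886336764177.
Numerically: E[X] ≈ 2.141e+05.

E[X] = 10461394944000 · (6/17)^{17} = 177076469533971037814784000/827240261886336764177 ≈ 2.141e+05.


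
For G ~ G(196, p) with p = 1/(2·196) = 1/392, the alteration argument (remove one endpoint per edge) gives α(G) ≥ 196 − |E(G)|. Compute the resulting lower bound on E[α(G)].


E[|E(G)|] = C(196, 2)·p = 19110 · (1/392) = 195/4.
E[α(G)] ≥ n − E[|E(G)|] = 196 − 195/4 = 589/4.
Numerically: ≈ 147.2500.
(This is only a lower bound; the true E[α(G)] may be larger.)

E[α(G)] ≥ 589/4 ≈ 147.2500.


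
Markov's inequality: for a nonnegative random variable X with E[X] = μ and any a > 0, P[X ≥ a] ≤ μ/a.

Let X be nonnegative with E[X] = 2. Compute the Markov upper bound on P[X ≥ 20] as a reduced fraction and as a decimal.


μ = E[X] = 2, a = 20.
Markov: P[X ≥ 20] ≤ μ/a = (2)/20 = 1/10.
Numerically: ≈ 0.100000.
(Since a = 20 > μ = 2.000000, the bound 1/10 is < 1 and informative.)

P[X ≥ 20] ≤ 1/10 ≈ 0.100000.


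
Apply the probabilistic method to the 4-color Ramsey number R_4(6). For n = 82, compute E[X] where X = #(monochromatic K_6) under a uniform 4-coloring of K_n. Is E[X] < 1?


E[X] = C(82, 6) · 4^{1 − 15} = 350161812 · 4^{−14} = 350161812/268435456.
As a reduced fraction: E[X] = 87540453/67108864 ≈ 1.304.
Is E[X] < 1? NO.
Since E[X] ≥ 1, the first-moment bound is inconclusive at n = 82; it does NOT by itself certify R_4(6) > 82.

E[X] = 87540453/67108864 ≈ 1.304; E[X] ≥ 1; first-moment method inconclusive here.


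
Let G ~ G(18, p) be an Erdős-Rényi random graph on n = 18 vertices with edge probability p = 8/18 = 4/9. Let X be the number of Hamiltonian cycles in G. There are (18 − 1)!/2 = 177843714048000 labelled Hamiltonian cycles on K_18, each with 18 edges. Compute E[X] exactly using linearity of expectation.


K_18 has (18 − 1)!/2 = 177843714048000 labelled Hamiltonian cycles.
For each such Hamiltonian cycle H, let X_H = 1 if all 18 edges of H are present in G. Then P[X_H = 1] = p^{18} = (4/9)^{18} = 68719476736/150094635296999121.
Summing the indicators: E[X] = Σ_H E[X_H] = 177843714048000 · p^{18} = 177843714048000 · 68719476736/150094635296999121 = 16764508875398316032000/205891132094649.
Numerically: E[X] ≈ 8.142e+07.

E[X] = 177843714048000 · (4/9)^{18} = 16764508875398316032000/205891132094649 ≈ 8.142e+07.


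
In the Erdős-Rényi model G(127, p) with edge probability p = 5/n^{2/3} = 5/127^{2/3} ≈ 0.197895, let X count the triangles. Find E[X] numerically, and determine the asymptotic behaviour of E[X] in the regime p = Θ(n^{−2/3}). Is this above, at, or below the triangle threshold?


Number of potential triangles: C(127, 3) = 333375.
Each occurs with probability p³ ≈ (0.197895)³ ≈ 7.75001550e-03.
By linearity: E[X] = C(127, 3)·p³ ≈ 333375 · 7.75001550e-03 ≈ 2583.661417.
Since α = 2/3 < 1, p = c/n^{2/3} ≫ 1/n is above the triangle threshold p ~ 1/n. Asymptotically E[X] ~ (c³/6)·n^{3(1−α)} = (5³/6)·n^{1} → ∞; triangles are abundant w.h.p.

E[X] ≈ 2583.661417; in regime p = Θ(1/n^{2/3}) E[X] diverges (above the triangle threshold p ~ 1/n).


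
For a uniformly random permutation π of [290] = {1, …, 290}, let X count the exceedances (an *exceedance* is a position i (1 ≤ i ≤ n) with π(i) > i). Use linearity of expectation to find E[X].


Write X = Σ_{i=1}^{290} X_i, where X_i = 1_{π(i) > i}.
For each fixed i, π(i) is uniform over {1, …, 290} (marginal of a uniform permutation), so P[π(i) > i] = (n − i)/n. Summing: Σ_{i=1}^{290} (n − i)/n = (0 + 1 + … + 289)/290 = 290(290 − 1)/(2·290) = (290 − 1)/2.
Hence E[X] = Σ_{i=1}^{290} (290 − i)/290 = 289/2 ≈ 144.500000.

E[X] = 289/2 = 144.500000.


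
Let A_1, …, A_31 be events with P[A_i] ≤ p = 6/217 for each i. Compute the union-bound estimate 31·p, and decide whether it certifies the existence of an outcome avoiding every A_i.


Union bound: P[∪_{i=1}^{31} A_i] ≤ Σ_i P[A_i] ≤ 31·p = 31·(6/217) = 6/7.
Numerically: 6/7 ≈ 0.857143.
Is 6/7 < 1? YES.
Since P[∪ A_i] ≤ 6/7 < 1, the complement has P[∩ A_i^c] ≥ 1 − 6/7 = 1/7 > 0, so some outcome avoids every A_i.

31·p = 6/7 ≈ 0.857143; existence CERTIFIED by the union bound.


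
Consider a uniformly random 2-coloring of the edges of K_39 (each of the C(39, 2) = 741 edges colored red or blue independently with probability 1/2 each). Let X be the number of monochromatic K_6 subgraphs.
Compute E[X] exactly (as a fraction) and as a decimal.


Let X = Σ_S X_S over the C(39, 6) = 3262623 subsets S of size 6, where X_S = 1 if the K_6 on S is monochromatic.
For a fixed S, the K_6 on S has C(6, 2) = 15 edges. P[all 15 edges red] = (1/2)^15, and likewise for blue, so P[monochromatic] = 2·(1/2)^15 = 2^{1 − 15} = 1/16384.
By linearity: E[X] = C(39, 6) · 2^{1 − 15} = 3262623 · 1/16384 = 3262623/16384.
Numerically: E[X] ≈ 199.1347.

E[X] = C(39,6)·2^(1−C(6,2)) = 3262623/16384 ≈ 199.1347.


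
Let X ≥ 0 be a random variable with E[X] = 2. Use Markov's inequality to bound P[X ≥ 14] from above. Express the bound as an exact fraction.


μ = E[X] = 2, a = 14.
Markov: P[X ≥ 14] ≤ μ/a = (2)/14 = 1/7.
Numerically: ≈ 0.142857.
(Since a = 14 > μ = 2.000000, the bound 1/7 is < 1 and informative.)

P[X ≥ 14] ≤ 1/7 ≈ 0.142857.


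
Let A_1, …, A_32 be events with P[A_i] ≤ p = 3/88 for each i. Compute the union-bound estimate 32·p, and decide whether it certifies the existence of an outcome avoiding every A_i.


Union bound: P[∪_{i=1}^{32} A_i] ≤ Σ_i P[A_i] ≤ 32·p = 32·(3/88) = 12/11.
Numerically: 12/11 ≈ 1.0909.
Is 12/11 < 1? NO.
Since the bound 12/11 is ≥ 1, the union bound is uninformative here; it does NOT by itself certify existence.

32·p = 12/11 ≈ 1.0909; existence NOT certified by the union bound.


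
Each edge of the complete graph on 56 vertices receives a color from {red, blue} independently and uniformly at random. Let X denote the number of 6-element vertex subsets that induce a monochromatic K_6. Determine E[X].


Let X = Σ_S X_S over the C(56, 6) = 32468436 subsets S of size 6, where X_S = 1 if the K_6 on S is monochromatic.
For a fixed S, the K_6 on S has C(6, 2) = 15 edges. P[all 15 edges red] = (1/2)^15, and likewise for blue, so P[monochromatic] = 2·(1/2)^15 = 2^{1 − 15} = 1/16384.
By linearity of expectation: E[X] = C(56, 6) · 2^{1 − 15} = 32468436 · 1/16384 = 8117109/4096.
Numerically: E[X] ≈ 1981.716064.

E[X] = C(56,6)·2^(1−C(6,2)) = 8117109/4096 ≈ 1981.716064.


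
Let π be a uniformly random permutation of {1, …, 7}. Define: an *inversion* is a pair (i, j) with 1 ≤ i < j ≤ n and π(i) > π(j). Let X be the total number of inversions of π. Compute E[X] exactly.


Write X = Σ X_I over the C(7, 2) = 21 pairs i < j, with X_I the indicator of one inversion.
There are 21 indicators.
For each fixed pair i < j, the values π(i) and π(j) are two distinct elements of {1, …, 7} in uniformly random order; by symmetry P[π(i) > π(j)] = 1/2.
By linearity: E[X] = 21 · (1/2) = C(7, 2) · (1/2) = 21/2 = 21/2 ≈ 10.50000.

E[X] = 21/2 = 10.50000.


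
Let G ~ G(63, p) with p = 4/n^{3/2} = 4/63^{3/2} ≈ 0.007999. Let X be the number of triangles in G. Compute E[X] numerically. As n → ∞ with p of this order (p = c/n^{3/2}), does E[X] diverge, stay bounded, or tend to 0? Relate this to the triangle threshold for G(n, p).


Number of potential triangles: C(63, 3) = 39711.
Each occurs with probability p³ ≈ (0.007999)³ ≈ 5.118556e-07.
By linearity: E[X] = C(63, 3)·p³ ≈ 39711 · 5.118556e-07 ≈ 0.0203.
Since α = 3/2 > 1, p = c/n^{3/2} = o(1/n) is below the triangle threshold p ~ 1/n. Asymptotically E[X] ~ (c³/6)·n^{3(1−α)} = (4³/6)·n^{-1.5} → 0, so by Markov's inequality G has no triangles w.h.p.

E[X] ≈ 0.0203; in regime p = Θ(1/n^{3/2}) E[X] tends to 0 (below the triangle threshold p ~ 1/n).


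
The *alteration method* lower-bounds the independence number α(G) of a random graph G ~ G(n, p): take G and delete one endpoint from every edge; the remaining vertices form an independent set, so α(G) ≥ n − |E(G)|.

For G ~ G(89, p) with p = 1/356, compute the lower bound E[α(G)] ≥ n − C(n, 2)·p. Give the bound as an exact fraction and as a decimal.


E[|E(G)|] = C(89, 2)·p = 3916 · (1/356) = 11.
E[α(G)] ≥ n − E[|E(G)|] = 89 − 11 = 78.
Numerically: ≈ 78.0000.
(This is only a lower bound; the true E[α(G)] may be larger.)

E[α(G)] ≥ 78 ≈ 78.0000.


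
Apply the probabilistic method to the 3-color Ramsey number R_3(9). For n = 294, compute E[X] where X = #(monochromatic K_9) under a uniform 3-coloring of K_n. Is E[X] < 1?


E[X] = C(294, 9) · 3^{1 − 36} = 39963546001186808 · 3^{−35} = 39963546001186808/50031545098999707.
As a reduced fraction: E[X] = 39963546001186808/50031545098999707 ≈ 0.7988.
Is E[X] < 1? YES.
Since E[X] < 1, there exists a 3-coloring of K_{294} with no monochromatic K_9; hence R_3(9) > 294.

E[X] = 39963546001186808/50031545098999707 ≈ 0.7988; E[X] < 1, so R_3(9) > 294.


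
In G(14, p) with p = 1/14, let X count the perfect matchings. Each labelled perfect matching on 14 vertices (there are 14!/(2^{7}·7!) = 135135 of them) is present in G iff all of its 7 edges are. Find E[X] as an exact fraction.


K_14 has 14!/(2^{7}·7!) = 135135 labelled perfect matchings.
For each such perfect matching H, let X_H = 1 if all 7 edges of H are present in G. Then P[X_H = 1] = p^{7} = (1/14)^{7} = 1/105413504.
By linearity of expectation: E[X] = Σ_H E[X_H] = 135135 · p^{7} = 135135 · 1/105413504 = 19305/15059072.
Numerically: E[X] ≈ 0.001282.

E[X] = 135135 · (1/14)^{7} = 19305/15059072 ≈ 0.001282.


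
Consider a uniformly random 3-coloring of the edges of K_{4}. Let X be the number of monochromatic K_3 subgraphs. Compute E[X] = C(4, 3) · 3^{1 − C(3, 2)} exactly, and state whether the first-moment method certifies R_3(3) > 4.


E[X] = C(4, 3) · 3^{1 − 3} = 4 · 3^{−2} = 4/9.
As a reduced fraction: E[X] = 4/9 ≈ 0.4444444.
Is E[X] < 1? YES.
Since E[X] < 1, there exists a 3-coloring of K_{4} with no monochromatic K_3; hence R_3(3) > 4.

E[X] = 4/9 ≈ 0.4444444; E[X] < 1, so R_3(3) > 4.


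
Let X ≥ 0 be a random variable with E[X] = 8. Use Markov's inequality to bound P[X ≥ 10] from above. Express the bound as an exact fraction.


μ = E[X] = 8, a = 10.
Markov: P[X ≥ 10] ≤ μ/a = (8)/10 = 4/5.
Numerically: ≈ 0.80000.
(Since a = 10 > μ = 8.00000, the bound 4/5 is < 1 and informative.)

P[X ≥ 10] ≤ 4/5 ≈ 0.80000.


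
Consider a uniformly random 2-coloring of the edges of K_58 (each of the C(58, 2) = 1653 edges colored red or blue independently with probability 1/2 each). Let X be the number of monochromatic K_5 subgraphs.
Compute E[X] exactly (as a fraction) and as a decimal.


Let X = Σ_S X_S over the C(58, 5) = 4582116 subsets S of size 5, where X_S = 1 if the K_5 on S is monochromatic.
For a fixed S, the K_5 on S has C(5, 2) = 10 edges. P[all 10 edges red] = (1/2)^10, and likewise for blue, so P[monochromatic] = 2·(1/2)^10 = 2^{1 − 10} = 1/512.
Summing: E[X] = C(58, 5) · 2^{1 − 10} = 4582116 · 1/512 = 1145529/128.
Numerically: E[X] ≈ 8949.4453.

E[X] = C(58,5)·2^(1−C(5,2)) = 1145529/128 ≈ 8949.4453.


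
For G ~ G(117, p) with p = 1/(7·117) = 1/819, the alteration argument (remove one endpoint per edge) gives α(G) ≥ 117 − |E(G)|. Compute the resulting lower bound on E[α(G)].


E[|E(G)|] = C(117, 2)·p = 6786 · (1/819) = 58/7.
E[α(G)] ≥ n − E[|E(G)|] = 117 − 58/7 = 761/7.
Numerically: ≈ 108.7143.
(This is only a lower bound; the true E[α(G)] may be larger.)

E[α(G)] ≥ 761/7 ≈ 108.7143.


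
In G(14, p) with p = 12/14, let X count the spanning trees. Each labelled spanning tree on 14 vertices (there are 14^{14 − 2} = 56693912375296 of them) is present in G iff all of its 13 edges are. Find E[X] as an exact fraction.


K_14 has 14^{14 − 2} = 56693912375296 labelled spanning trees.
For each such spanning tree H, let X_H = 1 if all 13 edges of H are present in G. Then P[X_H = 1] = p^{13} = (6/7)^{13} = 13060694016/96889010407.
By linearity of expectation: E[X] = Σ_H E[X_H] = 56693912375296 · p^{13} = 56693912375296 · 13060694016/96889010407 = 53496602689536/7.
Numerically: E[X] ≈ 7.6424e+12.

E[X] = 56693912375296 · (6/7)^{13} = 53496602689536/7 ≈ 7.6424e+12.


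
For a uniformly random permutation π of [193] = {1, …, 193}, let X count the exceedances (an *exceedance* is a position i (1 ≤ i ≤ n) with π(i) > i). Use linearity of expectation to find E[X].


Write X = Σ_{i=1}^{193} X_i, where X_i = 1_{π(i) > i}.
For each fixed i, π(i) is uniform over {1, …, 193} (marginal of a uniform permutation), so P[π(i) > i] = (n − i)/n. Summing: Σ_{i=1}^{193} (n − i)/n = (0 + 1 + … + 192)/193 = 193(193 − 1)/(2·193) = (193 − 1)/2.
Hence E[X] = Σ_{i=1}^{193} (193 − i)/193 = 96 ≈ 96.000000.

E[X] = 96 = 96.000000.


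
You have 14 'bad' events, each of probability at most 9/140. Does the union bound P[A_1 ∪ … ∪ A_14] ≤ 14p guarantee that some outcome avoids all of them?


Union bound: P[∪_{i=1}^{14} A_i] ≤ Σ_i P[A_i] ≤ 14·p = 14·(9/140) = 9/10.
Numerically: 9/10 ≈ 0.900000.
Is 9/10 < 1? YES.
Since P[∪ A_i] ≤ 9/10 < 1, the complement has P[∩ A_i^c] ≥ 1 − 9/10 = 1/10 > 0, so some outcome avoids every A_i.

14·p = 9/10 ≈ 0.900000; existence CERTIFIED by the union bound.


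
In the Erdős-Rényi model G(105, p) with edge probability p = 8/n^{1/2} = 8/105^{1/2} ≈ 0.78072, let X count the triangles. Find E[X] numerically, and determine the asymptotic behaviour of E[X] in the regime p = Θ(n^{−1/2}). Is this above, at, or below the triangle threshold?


Number of potential triangles: C(105, 3) = 187460.
Each occurs with probability p³ ≈ (0.78072)³ ≈ 4.7586746e-01.
By linearity: E[X] = C(105, 3)·p³ ≈ 187460 · 4.7586746e-01 ≈ 89206.11483.
Since α = 1/2 < 1, p = c/n^{1/2} ≫ 1/n is above the triangle threshold p ~ 1/n. Asymptotically E[X] ~ (c³/6)·n^{3(1−α)} = (8³/6)·n^{1.5} → ∞; triangles are abundant w.h.p.

E[X] ≈ 89206.11483; in regime p = Θ(1/n^{1/2}) E[X] diverges (above the triangle threshold p ~ 1/n).


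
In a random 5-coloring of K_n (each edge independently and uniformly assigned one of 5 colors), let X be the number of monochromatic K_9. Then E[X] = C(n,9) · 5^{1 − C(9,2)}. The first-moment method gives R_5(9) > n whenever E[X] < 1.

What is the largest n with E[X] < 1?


We need C(n, 9) · 5^{1 − 36} < 1, i.e. C(n, 9) < 5^{36 − 1} = 2910383045673370361328125.
Check values of n near the boundary:
  n = 2165: C(2165, 9) = 2832220612024886803272630; 2832220612024886803272630 < 2910383045673370361328125? YES
  n = 2166: C(2166, 9) = 2844037944203015677277940; 2844037944203015677277940 < 2910383045673370361328125? YES
  n = 2167: C(2167, 9) = 2855899084841489792706810; 2855899084841489792706810 < 2910383045673370361328125? YES
  n = 2168: C(2168, 9) = 2867804175977929537095120; 2867804175977929537095120 < 2910383045673370361328125? YES
  n = 2169: C(2169, 9) = 2879753360044504243499683; 2879753360044504243499683 < 2910383045673370361328125? YES
  n = 2170: C(2170, 9) = 2891746779868845075610510; 2891746779868845075610510 < 2910383045673370361328125? YES
  n = 2171: C(2171, 9) = 2903784578674959601827205; 2903784578674959601827205 < 2910383045673370361328125? YES
  n = 2172: C(2172, 9) = 2915866900084148060642020; 2915866900084148060642020 < 2910383045673370361328125? NO
The largest n with C(n, 9) < 2910383045673370361328125 is n = 2171 (where E[X] = 580756915734991920365441/582076609134674072265625 ≈ 0.997733). Hence R_5(9) > 2171, i.e. R_5(9) ≥ 2172.

Largest n = 2171; hence R_5(9) > 2171.


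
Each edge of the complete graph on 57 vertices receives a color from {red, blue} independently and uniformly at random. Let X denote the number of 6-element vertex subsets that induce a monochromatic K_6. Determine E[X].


Let X = Σ_S X_S over the C(57, 6) = 36288252 subsets S of size 6, where X_S = 1 if the K_6 on S is monochromatic.
For a fixed S, the K_6 on S has C(6, 2) = 15 edges. P[all 15 edges red] = (1/2)^15, and likewise for blue, so P[monochromatic] = 2·(1/2)^15 = 2^{1 − 15} = 1/16384.
By linearity of expectation: E[X] = C(57, 6) · 2^{1 − 15} = 36288252 · 1/16384 = 9072063/4096.
Numerically: E[X] ≈ 2214.859.

E[X] = C(57,6)·2^(1−C(6,2)) = 9072063/4096 ≈ 2214.859.
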